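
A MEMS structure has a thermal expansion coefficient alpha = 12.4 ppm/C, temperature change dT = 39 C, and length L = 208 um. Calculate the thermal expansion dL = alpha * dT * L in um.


Step 1: Convert CTE: alpha = 12.4 ppm/C = 12.4e-6 /C
Step 2: dL = 12.4e-6 * 39 * 208
dL = 0.1006 um


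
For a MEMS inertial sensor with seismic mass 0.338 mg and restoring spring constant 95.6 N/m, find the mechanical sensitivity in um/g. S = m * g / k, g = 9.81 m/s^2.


Step 1: Convert mass: m = 0.338 mg = 3.38e-07 kg
Step 2: S = m * g / k = 3.38e-07 * 9.81 / 95.6
Step 3: S = 3.47e-08 m/g
Step 4: Convert to um/g: S = 0.035 um/g


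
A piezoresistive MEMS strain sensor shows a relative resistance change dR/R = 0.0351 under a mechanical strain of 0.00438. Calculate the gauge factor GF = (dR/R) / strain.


Step 1: Identify values.
dR/R = 0.0351, strain = 0.00438
Step 2: GF = (dR/R) / strain = 0.0351 / 0.00438
GF = 8.0


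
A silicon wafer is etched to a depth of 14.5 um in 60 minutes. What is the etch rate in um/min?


Step 1: Etch rate = depth / time
Step 2: rate = 14.5 / 60
rate = 0.242 um/min


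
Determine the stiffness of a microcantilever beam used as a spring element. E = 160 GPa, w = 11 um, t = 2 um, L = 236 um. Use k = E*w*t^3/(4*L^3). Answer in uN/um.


Step 1: Convert E to consistent units (1 GPa = 1000 uN/um^2).
E = 160 GPa = 160000 uN/um^2
Step 2: Compute t^3 = 2^3 = 8
Step 3: Compute L^3 = 236^3 = 13144256
Step 4: k = 160000 * 11 * 8 / (4 * 13144256)
k = 0.2678 uN/um


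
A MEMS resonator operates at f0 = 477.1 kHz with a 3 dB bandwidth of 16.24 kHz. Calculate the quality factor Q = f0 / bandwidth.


Step 1: Q = f0 / bandwidth
Step 2: Q = 477.1 / 16.24
Q = 29.4


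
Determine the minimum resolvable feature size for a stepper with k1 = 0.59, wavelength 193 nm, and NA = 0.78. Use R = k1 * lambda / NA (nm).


Step 1: Identify values: k1 = 0.59, lambda = 193 nm, NA = 0.78
Step 2: R = k1 * lambda / NA
R = 0.59 * 193 / 0.78
R = 146.0 nm


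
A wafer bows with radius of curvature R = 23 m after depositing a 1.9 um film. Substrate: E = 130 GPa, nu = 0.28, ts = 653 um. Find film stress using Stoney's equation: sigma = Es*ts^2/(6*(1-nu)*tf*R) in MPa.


Step 1: Compute numerator: Es * ts^2 = 130 * 653^2 = 55433170 (GPa*um^2)
Step 2: Compute denominator (R in um): 6*(1-nu)*tf*R = 6*0.72*1.9*23e6 = 188784000.0 (um^2)
Step 3: sigma (GPa) = 55433170 / 188784000.0 = 2.93633e-01 GPa
Step 4: Convert to MPa (x1000): sigma = 293.6 MPa


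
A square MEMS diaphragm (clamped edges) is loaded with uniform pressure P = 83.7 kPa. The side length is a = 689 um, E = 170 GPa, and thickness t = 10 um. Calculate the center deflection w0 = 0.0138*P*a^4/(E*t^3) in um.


Step 1: Convert pressure to compatible units (E is in GPa, so P in GPa).
P = 83.7 kPa = 83.7e-6 GPa
Step 2: Compute numerator: 0.0138 * P * a^4.
a^4 = 689^4 = 225360027841
numerator = 0.0138 * 83.7e-6 * 225360027841 = 2.603044e+05
Step 3: Compute denominator: E * t^3 = 170 * 10^3 = 170000
Step 4: w0 = numerator / denominator = 2.603044e+05 / 170000 = 1.5312 um


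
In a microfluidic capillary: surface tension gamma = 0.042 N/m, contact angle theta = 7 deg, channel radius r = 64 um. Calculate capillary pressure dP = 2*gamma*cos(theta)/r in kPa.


Step 1: cos(7 deg) = 0.9925
Step 2: Convert r to m: r = 64e-6 m
Step 3: dP = 2 * 0.042 * 0.9925 / 64e-6 = 1302.7 Pa
Step 4: Convert Pa to kPa (divide by 1000).
dP = 1.3 kPa


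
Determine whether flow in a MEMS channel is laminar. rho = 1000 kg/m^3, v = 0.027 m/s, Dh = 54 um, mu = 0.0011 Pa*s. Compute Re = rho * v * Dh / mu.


Step 1: Convert Dh to meters: Dh = 54e-6 m
Step 2: Re = rho * v * Dh / mu
Re = 1000 * 0.027 * 54e-6 / 0.0011
Re = 1.325
Since Re = 1.325 is below ~2300, the flow is laminar.


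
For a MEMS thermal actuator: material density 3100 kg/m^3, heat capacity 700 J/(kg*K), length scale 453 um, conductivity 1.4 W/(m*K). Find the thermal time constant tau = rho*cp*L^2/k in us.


Step 1: Convert L to m: L = 453e-6 m
Step 2: L^2 = (453e-6)^2 = 2.05209e-07 m^2
Step 3: tau = 3100 * 700 * 2.05209e-07 / 1.4 = 3.1807395e-01 s
Step 4: Convert to microseconds (multiply by 1e6).
tau = 318073.95 us


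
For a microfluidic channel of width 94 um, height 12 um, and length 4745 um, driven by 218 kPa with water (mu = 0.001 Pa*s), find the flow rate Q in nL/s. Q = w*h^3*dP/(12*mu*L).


Step 1: Convert all dimensions to SI (meters).
w = 94e-6 m, h = 12e-6 m, L = 4745e-6 m, dP = 218e3 Pa
Step 2: Q = w * h^3 * dP / (12 * mu * L)
Q = 94e-6 * (12e-6)^3 * 218e3 / (12 * 0.001 * 4745e-6) = 6.2188577e-10 m^3/s
Step 3: Convert Q from m^3/s to nL/s (1 m^3 = 1e12 nL, so multiply by 1e12).
Q = 621.886 nL/s


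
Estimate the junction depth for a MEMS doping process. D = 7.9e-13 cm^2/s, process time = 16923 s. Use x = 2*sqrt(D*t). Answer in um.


Step 1: Compute D*t = 7.9e-13 * 16923 = 1.336917e-08 cm^2
Step 2: sqrt(D*t) = 1.15625e-04 cm
Step 3: x = 2 * 1.15625e-04 cm = 2.3125e-04 cm
Step 4: Convert to um (1 cm = 1e4 um): x = 2.313 um


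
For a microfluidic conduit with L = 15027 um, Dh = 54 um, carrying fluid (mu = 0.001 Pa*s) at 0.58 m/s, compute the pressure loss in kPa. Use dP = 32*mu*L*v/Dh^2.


Step 1: Convert to SI: L = 15027e-6 m, Dh = 54e-6 m
Step 2: dP = 32 * 0.001 * 15027e-6 * 0.58 / (54e-6)^2
Step 3: dP = 95645.10 Pa
Step 4: Convert to kPa: dP = 95.65 kPa


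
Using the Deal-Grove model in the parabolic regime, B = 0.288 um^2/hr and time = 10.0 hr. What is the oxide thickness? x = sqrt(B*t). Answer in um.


Step 1: Compute B*t = 0.288 * 10.0 = 2.88
Step 2: x = sqrt(2.88)
x = 1.697 um


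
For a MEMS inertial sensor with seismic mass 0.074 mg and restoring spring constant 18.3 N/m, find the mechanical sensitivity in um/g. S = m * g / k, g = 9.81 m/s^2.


Step 1: Convert mass: m = 0.074 mg = 7.40e-08 kg
Step 2: S = m * g / k = 7.40e-08 * 9.81 / 18.3
Step 3: S = 3.97e-08 m/g
Step 4: Convert to um/g: S = 0.04 um/g


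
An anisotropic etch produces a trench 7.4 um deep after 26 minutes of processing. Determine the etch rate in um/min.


Step 1: Etch rate = depth / time
Step 2: rate = 7.4 / 26
rate = 0.285 um/min


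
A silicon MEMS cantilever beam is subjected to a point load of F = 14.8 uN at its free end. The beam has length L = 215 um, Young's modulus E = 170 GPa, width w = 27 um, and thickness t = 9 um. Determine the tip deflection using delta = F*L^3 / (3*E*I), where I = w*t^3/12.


Step 1: Calculate the second moment of area.
I = w * t^3 / 12 = 27 * 9^3 / 12 = 1640.25 um^4
Step 2: Convert E to consistent units (1 GPa = 1000 uN/um^2).
E = 170 GPa = 170000 uN/um^2
Step 3: Calculate tip deflection.
delta = F * L^3 / (3 * E * I)
delta = 14.8 * 215^3 / (3 * 170000 * 1640.25)
delta = 0.1758 um


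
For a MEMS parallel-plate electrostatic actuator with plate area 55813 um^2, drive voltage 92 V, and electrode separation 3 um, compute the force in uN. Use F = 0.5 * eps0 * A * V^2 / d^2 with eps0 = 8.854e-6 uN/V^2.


Step 1: Identify parameters.
eps0 = 8.854e-6 uN/V^2, A = 55813 um^2, V = 92 V, d = 3 um
Step 2: Compute V^2 = 92^2 = 8464
Step 3: Compute d^2 = 3^2 = 9
Step 4: F = 0.5 * 8.854e-6 * 55813 * 8464 / 9
F = 232.369 uN


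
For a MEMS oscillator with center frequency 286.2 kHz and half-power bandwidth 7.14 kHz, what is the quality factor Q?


Step 1: Q = f0 / bandwidth
Step 2: Q = 286.2 / 7.14
Q = 40.1


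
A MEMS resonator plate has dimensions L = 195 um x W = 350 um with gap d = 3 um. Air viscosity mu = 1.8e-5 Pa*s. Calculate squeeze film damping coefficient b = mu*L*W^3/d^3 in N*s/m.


Step 1: Convert to SI.
L = 195e-6 m, W = 350e-6 m, d = 3e-6 m
Step 2: W^3 = (350e-6)^3 = 4.29e-11 m^3
Step 3: d^3 = (3e-6)^3 = 2.70e-17 m^3
Step 4: b = 1.8e-5 * 195e-6 * 4.29e-11 / 2.70e-17
b = 5.57e-03 N*s/m


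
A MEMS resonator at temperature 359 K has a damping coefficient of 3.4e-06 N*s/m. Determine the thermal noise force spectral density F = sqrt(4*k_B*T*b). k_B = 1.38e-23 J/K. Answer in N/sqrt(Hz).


Step 1: Compute 4 * k_B * T * b
= 4 * 1.38e-23 * 359 * 3.4e-06
= 6.7377e-26 N^2/Hz
Step 2: F_noise = sqrt(6.7377e-26)
F_noise = 2.60e-13 N/sqrt(Hz)


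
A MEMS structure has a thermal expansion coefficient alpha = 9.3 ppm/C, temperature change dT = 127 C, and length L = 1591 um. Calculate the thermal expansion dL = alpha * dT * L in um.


Step 1: Convert CTE: alpha = 9.3 ppm/C = 9.3e-6 /C
Step 2: dL = 9.3e-6 * 127 * 1591
dL = 1.8791 um


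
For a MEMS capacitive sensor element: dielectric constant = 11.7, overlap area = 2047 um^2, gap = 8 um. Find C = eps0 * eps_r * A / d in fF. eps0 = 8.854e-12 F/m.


Step 1: Convert area to m^2: A = 2047e-12 m^2
Step 2: Convert gap to m: d = 8e-6 m
Step 3: C = eps0 * eps_r * A / d
C = 8.854e-12 * 11.7 * 2047e-12 / 8e-6
Step 4: Convert to fF (multiply by 1e15).
C = 26.51 fF


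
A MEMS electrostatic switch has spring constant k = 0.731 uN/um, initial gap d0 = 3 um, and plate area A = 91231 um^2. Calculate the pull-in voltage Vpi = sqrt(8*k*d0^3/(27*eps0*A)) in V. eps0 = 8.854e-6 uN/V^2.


Step 1: Compute numerator: 8 * k * d0^3 = 8 * 0.731 * 3^3 = 157.896
Step 2: Compute denominator: 27 * eps0 * A = 27 * 8.854e-6 * 91231 = 21.8095
Step 3: Vpi = sqrt(157.896 / 21.8095)
Vpi = 2.69 V


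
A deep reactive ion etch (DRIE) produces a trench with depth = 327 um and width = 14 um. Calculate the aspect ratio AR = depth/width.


Step 1: AR = depth / width
Step 2: AR = 327 / 14
AR = 23.4


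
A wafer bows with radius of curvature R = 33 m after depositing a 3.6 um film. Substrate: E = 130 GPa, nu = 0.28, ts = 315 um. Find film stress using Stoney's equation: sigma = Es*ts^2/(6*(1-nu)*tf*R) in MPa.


Step 1: Compute numerator: Es * ts^2 = 130 * 315^2 = 12899250 (GPa*um^2)
Step 2: Compute denominator (R in um): 6*(1-nu)*tf*R = 6*0.72*3.6*33e6 = 513216000.0 (um^2)
Step 3: sigma (GPa) = 12899250 / 513216000.0 = 2.5134e-02 GPa
Step 4: Convert to MPa (x1000): sigma = 25.1 MPa


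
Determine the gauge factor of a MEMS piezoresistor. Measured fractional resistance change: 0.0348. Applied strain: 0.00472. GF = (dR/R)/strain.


Step 1: Identify values.
dR/R = 0.0348, strain = 0.00472
Step 2: GF = (dR/R) / strain = 0.0348 / 0.00472
GF = 7.4


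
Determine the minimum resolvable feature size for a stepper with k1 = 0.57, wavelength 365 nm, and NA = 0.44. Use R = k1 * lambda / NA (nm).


Step 1: Identify values: k1 = 0.57, lambda = 365 nm, NA = 0.44
Step 2: R = k1 * lambda / NA
R = 0.57 * 365 / 0.44
R = 472.8 nm


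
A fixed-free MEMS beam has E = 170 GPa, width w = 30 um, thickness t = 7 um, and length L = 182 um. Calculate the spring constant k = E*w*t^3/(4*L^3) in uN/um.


Step 1: Convert E to consistent units (1 GPa = 1000 uN/um^2).
E = 170 GPa = 170000 uN/um^2
Step 2: Compute t^3 = 7^3 = 343
Step 3: Compute L^3 = 182^3 = 6028568
Step 4: k = 170000 * 30 * 343 / (4 * 6028568)
k = 72.5421 uN/um


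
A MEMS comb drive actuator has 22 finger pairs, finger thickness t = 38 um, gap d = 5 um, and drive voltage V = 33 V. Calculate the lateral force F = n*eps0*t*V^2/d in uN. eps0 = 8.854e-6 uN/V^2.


Step 1: Parameters: n=22, eps0=8.854e-6 uN/V^2, t=38 um, V=33 V, d=5 um
Step 2: V^2 = 1089
Step 3: F = 22 * 8.854e-6 * 38 * 1089 / 5
F = 1.612 uN


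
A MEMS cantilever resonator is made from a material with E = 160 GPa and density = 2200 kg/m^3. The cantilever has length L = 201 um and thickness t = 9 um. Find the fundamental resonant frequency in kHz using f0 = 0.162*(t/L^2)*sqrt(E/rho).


Step 1: Convert units to SI.
t_SI = 9e-6 m, L_SI = 201e-6 m
Step 2: Calculate sqrt(E/rho).
sqrt(160e9 / 2200) = 8528.03 m/s
Step 3: Compute f0.
f0 = 0.162 * 9e-6 / (201e-6)^2 * 8528.03 = 307761.4 Hz = 307.76 kHz


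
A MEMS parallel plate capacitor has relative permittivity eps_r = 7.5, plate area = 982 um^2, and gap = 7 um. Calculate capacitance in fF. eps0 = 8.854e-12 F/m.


Step 1: Convert area to m^2: A = 982e-12 m^2
Step 2: Convert gap to m: d = 7e-6 m
Step 3: C = eps0 * eps_r * A / d
C = 8.854e-12 * 7.5 * 982e-12 / 7e-6
Step 4: Convert to fF (multiply by 1e15).
C = 9.32 fF


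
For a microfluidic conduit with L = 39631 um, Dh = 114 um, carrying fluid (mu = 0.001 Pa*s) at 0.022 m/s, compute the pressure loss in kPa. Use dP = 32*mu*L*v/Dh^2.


Step 1: Convert to SI: L = 39631e-6 m, Dh = 114e-6 m
Step 2: dP = 32 * 0.001 * 39631e-6 * 0.022 / (114e-6)^2
Step 3: dP = 2146.83 Pa
Step 4: Convert to kPa: dP = 2.15 kPa


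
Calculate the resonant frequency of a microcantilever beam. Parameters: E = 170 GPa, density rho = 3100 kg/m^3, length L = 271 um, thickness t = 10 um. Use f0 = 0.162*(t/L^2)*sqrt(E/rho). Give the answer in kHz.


Step 1: Convert units to SI.
t_SI = 10e-6 m, L_SI = 271e-6 m
Step 2: Calculate sqrt(E/rho).
sqrt(170e9 / 3100) = 7405.32 m/s
Step 3: Compute f0.
f0 = 0.162 * 10e-6 / (271e-6)^2 * 7405.32 = 163350.4 Hz = 163.35 kHz


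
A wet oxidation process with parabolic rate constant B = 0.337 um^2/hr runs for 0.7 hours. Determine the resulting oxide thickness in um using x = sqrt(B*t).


Step 1: Compute B*t = 0.337 * 0.7 = 0.2359
Step 2: x = sqrt(0.2359)
x = 0.486 um


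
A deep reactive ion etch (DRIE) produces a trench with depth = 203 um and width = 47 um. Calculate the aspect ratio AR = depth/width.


Step 1: AR = depth / width
Step 2: AR = 203 / 47
AR = 4.3


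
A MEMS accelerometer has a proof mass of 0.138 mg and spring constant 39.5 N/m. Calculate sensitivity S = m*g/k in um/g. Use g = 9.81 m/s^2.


Step 1: Convert mass: m = 0.138 mg = 1.38e-07 kg
Step 2: S = m * g / k = 1.38e-07 * 9.81 / 39.5
Step 3: S = 3.43e-08 m/g
Step 4: Convert to um/g: S = 0.034 um/g


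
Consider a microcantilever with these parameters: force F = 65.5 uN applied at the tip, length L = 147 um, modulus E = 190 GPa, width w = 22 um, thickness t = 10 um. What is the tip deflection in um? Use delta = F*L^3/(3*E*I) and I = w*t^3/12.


Step 1: Calculate the second moment of area.
I = w * t^3 / 12 = 22 * 10^3 / 12 = 1833.3333 um^4
Step 2: Convert E to consistent units (1 GPa = 1000 uN/um^2).
E = 190 GPa = 190000 uN/um^2
Step 3: Calculate tip deflection.
delta = F * L^3 / (3 * E * I)
delta = 65.5 * 147^3 / (3 * 190000 * 1833.3333)
delta = 0.1991 um


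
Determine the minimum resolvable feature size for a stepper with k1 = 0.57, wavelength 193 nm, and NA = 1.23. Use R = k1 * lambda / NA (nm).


Step 1: Identify values: k1 = 0.57, lambda = 193 nm, NA = 1.23
Step 2: R = k1 * lambda / NA
R = 0.57 * 193 / 1.23
R = 89.4 nm


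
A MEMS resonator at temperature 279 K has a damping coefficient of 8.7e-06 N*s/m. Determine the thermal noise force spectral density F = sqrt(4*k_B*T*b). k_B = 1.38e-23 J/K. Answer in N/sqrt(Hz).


Step 1: Compute 4 * k_B * T * b
= 4 * 1.38e-23 * 279 * 8.7e-06
= 1.3399e-25 N^2/Hz
Step 2: F_noise = sqrt(1.3399e-25)
F_noise = 3.66e-13 N/sqrt(Hz)


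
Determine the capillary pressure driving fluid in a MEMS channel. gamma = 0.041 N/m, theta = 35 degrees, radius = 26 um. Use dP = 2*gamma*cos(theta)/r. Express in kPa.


Step 1: cos(35 deg) = 0.8192
Step 2: Convert r to m: r = 26e-6 m
Step 3: dP = 2 * 0.041 * 0.8192 / 26e-6 = 2583.6 Pa
Step 4: Convert Pa to kPa (divide by 1000).
dP = 2.58 kPa


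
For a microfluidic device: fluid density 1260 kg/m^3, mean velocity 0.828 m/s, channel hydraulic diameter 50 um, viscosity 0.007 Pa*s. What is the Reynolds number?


Step 1: Convert Dh to meters: Dh = 50e-6 m
Step 2: Re = rho * v * Dh / mu
Re = 1260 * 0.828 * 50e-6 / 0.007
Re = 7.452


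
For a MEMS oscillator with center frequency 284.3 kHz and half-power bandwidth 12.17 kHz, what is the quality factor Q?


Step 1: Q = f0 / bandwidth
Step 2: Q = 284.3 / 12.17
Q = 23.4


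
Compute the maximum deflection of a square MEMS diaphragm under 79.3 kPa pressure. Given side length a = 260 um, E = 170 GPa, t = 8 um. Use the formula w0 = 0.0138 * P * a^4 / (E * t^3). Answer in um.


Step 1: Convert pressure to compatible units (E is in GPa, so P in GPa).
P = 79.3 kPa = 79.3e-6 GPa
Step 2: Compute numerator: 0.0138 * P * a^4.
a^4 = 260^4 = 4569760000
numerator = 0.0138 * 79.3e-6 * 4569760000 = 5.0009e+03
Step 3: Compute denominator: E * t^3 = 170 * 8^3 = 87040
Step 4: w0 = numerator / denominator = 5.0009e+03 / 87040 = 0.0575 um


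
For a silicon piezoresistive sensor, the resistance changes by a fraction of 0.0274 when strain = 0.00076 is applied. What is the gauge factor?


Step 1: Identify values.
dR/R = 0.0274, strain = 0.00076
Step 2: GF = (dR/R) / strain = 0.0274 / 0.00076
GF = 36.1


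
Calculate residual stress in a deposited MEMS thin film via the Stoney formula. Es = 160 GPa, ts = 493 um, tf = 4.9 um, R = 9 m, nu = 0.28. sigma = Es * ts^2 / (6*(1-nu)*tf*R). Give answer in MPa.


Step 1: Compute numerator: Es * ts^2 = 160 * 493^2 = 38887840 (GPa*um^2)
Step 2: Compute denominator (R in um): 6*(1-nu)*tf*R = 6*0.72*4.9*9e6 = 190512000.0 (um^2)
Step 3: sigma (GPa) = 38887840 / 190512000.0 = 2.04123e-01 GPa
Step 4: Convert to MPa (x1000): sigma = 204.1 MPa


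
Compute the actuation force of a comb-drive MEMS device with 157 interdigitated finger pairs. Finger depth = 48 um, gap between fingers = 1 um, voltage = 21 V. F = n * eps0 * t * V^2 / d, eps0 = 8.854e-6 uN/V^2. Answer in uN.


Step 1: Parameters: n=157, eps0=8.854e-6 uN/V^2, t=48 um, V=21 V, d=1 um
Step 2: V^2 = 441
Step 3: F = 157 * 8.854e-6 * 48 * 441 / 1
F = 29.425 uN


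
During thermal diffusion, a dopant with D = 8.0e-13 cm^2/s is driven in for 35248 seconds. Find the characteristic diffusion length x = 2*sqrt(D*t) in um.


Step 1: Compute D*t = 8.0e-13 * 35248 = 2.81984e-08 cm^2
Step 2: sqrt(D*t) = 1.67924e-04 cm
Step 3: x = 2 * 1.67924e-04 cm = 3.35848e-04 cm
Step 4: Convert to um (1 cm = 1e4 um): x = 3.358 um


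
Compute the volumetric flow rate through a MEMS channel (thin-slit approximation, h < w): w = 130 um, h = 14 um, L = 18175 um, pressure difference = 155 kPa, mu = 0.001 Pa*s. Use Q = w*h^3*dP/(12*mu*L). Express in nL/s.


Step 1: Convert all dimensions to SI (meters).
w = 130e-6 m, h = 14e-6 m, L = 18175e-6 m, dP = 155e3 Pa
Step 2: Q = w * h^3 * dP / (12 * mu * L)
Q = 130e-6 * (14e-6)^3 * 155e3 / (12 * 0.001 * 18175e-6) = 2.535149e-10 m^3/s
Step 3: Convert Q from m^3/s to nL/s (1 m^3 = 1e12 nL, so multiply by 1e12).
Q = 253.515 nL/s


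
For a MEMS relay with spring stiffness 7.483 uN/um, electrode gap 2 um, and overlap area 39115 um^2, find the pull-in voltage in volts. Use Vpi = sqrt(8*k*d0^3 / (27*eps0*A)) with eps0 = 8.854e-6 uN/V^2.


Step 1: Compute numerator: 8 * k * d0^3 = 8 * 7.483 * 2^3 = 478.912
Step 2: Compute denominator: 27 * eps0 * A = 27 * 8.854e-6 * 39115 = 9.350754
Step 3: Vpi = sqrt(478.912 / 9.350754)
Vpi = 7.16 V


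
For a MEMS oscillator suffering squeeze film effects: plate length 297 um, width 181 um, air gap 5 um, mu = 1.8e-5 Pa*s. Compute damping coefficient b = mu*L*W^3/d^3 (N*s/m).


Step 1: Convert to SI.
L = 297e-6 m, W = 181e-6 m, d = 5e-6 m
Step 2: W^3 = (181e-6)^3 = 5.93e-12 m^3
Step 3: d^3 = (5e-6)^3 = 1.25e-16 m^3
Step 4: b = 1.8e-5 * 297e-6 * 5.93e-12 / 1.25e-16
b = 2.54e-04 N*s/m


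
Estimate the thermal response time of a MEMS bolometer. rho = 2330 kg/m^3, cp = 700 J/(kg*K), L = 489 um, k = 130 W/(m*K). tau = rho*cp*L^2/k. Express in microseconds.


Step 1: Convert L to m: L = 489e-6 m
Step 2: L^2 = (489e-6)^2 = 2.39121e-07 m^2
Step 3: tau = 2330 * 700 * 2.39121e-07 / 130 = 3.00004885e-03 s
Step 4: Convert to microseconds (multiply by 1e6).
tau = 3000.049 us


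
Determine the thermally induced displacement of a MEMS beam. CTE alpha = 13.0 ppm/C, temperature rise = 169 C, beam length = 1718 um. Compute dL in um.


Step 1: Convert CTE: alpha = 13.0 ppm/C = 13.0e-6 /C
Step 2: dL = 13.0e-6 * 169 * 1718
dL = 3.7744 um


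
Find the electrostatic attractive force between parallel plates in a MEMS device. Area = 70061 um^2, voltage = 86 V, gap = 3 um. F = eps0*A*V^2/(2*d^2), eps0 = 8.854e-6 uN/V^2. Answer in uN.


Step 1: Identify parameters.
eps0 = 8.854e-6 uN/V^2, A = 70061 um^2, V = 86 V, d = 3 um
Step 2: Compute V^2 = 86^2 = 7396
Step 3: Compute d^2 = 3^2 = 9
Step 4: F = 0.5 * 8.854e-6 * 70061 * 7396 / 9
F = 254.883 uN


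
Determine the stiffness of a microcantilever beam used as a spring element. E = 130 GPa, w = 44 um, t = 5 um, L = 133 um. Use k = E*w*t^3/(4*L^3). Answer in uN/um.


Step 1: Convert E to consistent units (1 GPa = 1000 uN/um^2).
E = 130 GPa = 130000 uN/um^2
Step 2: Compute t^3 = 5^3 = 125
Step 3: Compute L^3 = 133^3 = 2352637
Step 4: k = 130000 * 44 * 125 / (4 * 2352637)
k = 75.9786 uN/um


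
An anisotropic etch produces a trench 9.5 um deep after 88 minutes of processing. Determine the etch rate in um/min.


Step 1: Etch rate = depth / time
Step 2: rate = 9.5 / 88
rate = 0.108 um/min


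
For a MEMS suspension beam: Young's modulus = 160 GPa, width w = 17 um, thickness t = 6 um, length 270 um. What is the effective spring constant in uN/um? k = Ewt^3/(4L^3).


Step 1: Convert E to consistent units (1 GPa = 1000 uN/um^2).
E = 160 GPa = 160000 uN/um^2
Step 2: Compute t^3 = 6^3 = 216
Step 3: Compute L^3 = 270^3 = 19683000
Step 4: k = 160000 * 17 * 216 / (4 * 19683000)
k = 7.4623 uN/um


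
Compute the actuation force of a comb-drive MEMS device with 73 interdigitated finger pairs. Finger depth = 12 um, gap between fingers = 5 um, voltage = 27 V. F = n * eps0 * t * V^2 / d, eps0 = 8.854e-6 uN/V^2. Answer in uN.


Step 1: Parameters: n=73, eps0=8.854e-6 uN/V^2, t=12 um, V=27 V, d=5 um
Step 2: V^2 = 729
Step 3: F = 73 * 8.854e-6 * 12 * 729 / 5
F = 1.131 uN


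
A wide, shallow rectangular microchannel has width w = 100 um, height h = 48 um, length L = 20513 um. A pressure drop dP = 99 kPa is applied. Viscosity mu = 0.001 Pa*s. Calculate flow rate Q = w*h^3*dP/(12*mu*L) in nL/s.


Step 1: Convert all dimensions to SI (meters).
w = 100e-6 m, h = 48e-6 m, L = 20513e-6 m, dP = 99e3 Pa
Step 2: Q = w * h^3 * dP / (12 * mu * L)
Q = 100e-6 * (48e-6)^3 * 99e3 / (12 * 0.001 * 20513e-6) = 4.44783308e-09 m^3/s
Step 3: Convert Q from m^3/s to nL/s (1 m^3 = 1e12 nL, so multiply by 1e12).
Q = 4447.833 nL/s


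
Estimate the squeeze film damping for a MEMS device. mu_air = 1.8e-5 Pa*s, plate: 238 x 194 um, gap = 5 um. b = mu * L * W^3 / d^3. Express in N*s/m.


Step 1: Convert to SI.
L = 238e-6 m, W = 194e-6 m, d = 5e-6 m
Step 2: W^3 = (194e-6)^3 = 7.30e-12 m^3
Step 3: d^3 = (5e-6)^3 = 1.25e-16 m^3
Step 4: b = 1.8e-5 * 238e-6 * 7.30e-12 / 1.25e-16
b = 2.50e-04 N*s/m


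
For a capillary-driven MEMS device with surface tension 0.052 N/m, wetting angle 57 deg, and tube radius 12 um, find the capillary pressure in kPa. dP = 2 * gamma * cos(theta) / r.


Step 1: cos(57 deg) = 0.5446
Step 2: Convert r to m: r = 12e-6 m
Step 3: dP = 2 * 0.052 * 0.5446 / 12e-6 = 4719.9 Pa
Step 4: Convert Pa to kPa (divide by 1000).
dP = 4.72 kPa


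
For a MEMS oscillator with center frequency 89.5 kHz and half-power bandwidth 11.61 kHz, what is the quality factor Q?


Step 1: Q = f0 / bandwidth
Step 2: Q = 89.5 / 11.61
Q = 7.7


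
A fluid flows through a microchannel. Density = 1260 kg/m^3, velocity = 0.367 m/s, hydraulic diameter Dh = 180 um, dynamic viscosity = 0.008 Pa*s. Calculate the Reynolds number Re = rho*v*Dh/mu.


Step 1: Convert Dh to meters: Dh = 180e-6 m
Step 2: Re = rho * v * Dh / mu
Re = 1260 * 0.367 * 180e-6 / 0.008
Re = 10.404


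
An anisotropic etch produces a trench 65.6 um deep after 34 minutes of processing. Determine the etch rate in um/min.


Step 1: Etch rate = depth / time
Step 2: rate = 65.6 / 34
rate = 1.929 um/min


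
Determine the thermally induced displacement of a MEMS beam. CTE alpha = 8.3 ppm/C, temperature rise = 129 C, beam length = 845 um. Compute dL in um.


Step 1: Convert CTE: alpha = 8.3 ppm/C = 8.3e-6 /C
Step 2: dL = 8.3e-6 * 129 * 845
dL = 0.9047 um


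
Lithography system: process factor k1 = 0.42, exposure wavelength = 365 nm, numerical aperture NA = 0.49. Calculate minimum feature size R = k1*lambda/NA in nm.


Step 1: Identify values: k1 = 0.42, lambda = 365 nm, NA = 0.49
Step 2: R = k1 * lambda / NA
R = 0.42 * 365 / 0.49
R = 312.9 nm


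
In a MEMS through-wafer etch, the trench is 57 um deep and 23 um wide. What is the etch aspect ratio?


Step 1: AR = depth / width
Step 2: AR = 57 / 23
AR = 2.5


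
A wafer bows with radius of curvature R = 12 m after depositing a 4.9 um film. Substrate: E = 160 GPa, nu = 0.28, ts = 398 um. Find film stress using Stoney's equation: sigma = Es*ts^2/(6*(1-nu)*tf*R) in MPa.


Step 1: Compute numerator: Es * ts^2 = 160 * 398^2 = 25344640 (GPa*um^2)
Step 2: Compute denominator (R in um): 6*(1-nu)*tf*R = 6*0.72*4.9*12e6 = 254016000.0 (um^2)
Step 3: sigma (GPa) = 25344640 / 254016000.0 = 9.9776e-02 GPa
Step 4: Convert to MPa (x1000): sigma = 99.8 MPa


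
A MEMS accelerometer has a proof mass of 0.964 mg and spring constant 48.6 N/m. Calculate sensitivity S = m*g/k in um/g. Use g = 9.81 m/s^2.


Step 1: Convert mass: m = 0.964 mg = 9.64e-07 kg
Step 2: S = m * g / k = 9.64e-07 * 9.81 / 48.6
Step 3: S = 1.95e-07 m/g
Step 4: Convert to um/g: S = 0.195 um/g


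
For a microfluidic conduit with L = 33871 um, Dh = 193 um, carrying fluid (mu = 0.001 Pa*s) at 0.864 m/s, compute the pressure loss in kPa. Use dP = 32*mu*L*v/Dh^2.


Step 1: Convert to SI: L = 33871e-6 m, Dh = 193e-6 m
Step 2: dP = 32 * 0.001 * 33871e-6 * 0.864 / (193e-6)^2
Step 3: dP = 25140.69 Pa
Step 4: Convert to kPa: dP = 25.14 kPa


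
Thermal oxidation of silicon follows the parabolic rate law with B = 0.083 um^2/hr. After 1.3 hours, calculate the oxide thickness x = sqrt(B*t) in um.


Step 1: Compute B*t = 0.083 * 1.3 = 0.1079
Step 2: x = sqrt(0.1079)
x = 0.328 um


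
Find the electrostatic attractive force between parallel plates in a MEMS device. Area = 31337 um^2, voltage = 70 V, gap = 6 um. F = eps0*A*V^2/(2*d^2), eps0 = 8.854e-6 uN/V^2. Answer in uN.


Step 1: Identify parameters.
eps0 = 8.854e-6 uN/V^2, A = 31337 um^2, V = 70 V, d = 6 um
Step 2: Compute V^2 = 70^2 = 4900
Step 3: Compute d^2 = 6^2 = 36
Step 4: F = 0.5 * 8.854e-6 * 31337 * 4900 / 36
F = 18.883 uN


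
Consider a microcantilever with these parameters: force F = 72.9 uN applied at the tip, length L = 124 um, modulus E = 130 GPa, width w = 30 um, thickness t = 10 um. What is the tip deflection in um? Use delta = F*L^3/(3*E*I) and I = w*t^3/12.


Step 1: Calculate the second moment of area.
I = w * t^3 / 12 = 30 * 10^3 / 12 = 2500.0 um^4
Step 2: Convert E to consistent units (1 GPa = 1000 uN/um^2).
E = 130 GPa = 130000 uN/um^2
Step 3: Calculate tip deflection.
delta = F * L^3 / (3 * E * I)
delta = 72.9 * 124^3 / (3 * 130000 * 2500.0)
delta = 0.1426 um


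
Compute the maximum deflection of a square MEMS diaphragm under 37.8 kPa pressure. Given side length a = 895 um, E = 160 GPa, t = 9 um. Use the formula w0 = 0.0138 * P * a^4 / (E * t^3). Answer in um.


Step 1: Convert pressure to compatible units (E is in GPa, so P in GPa).
P = 37.8 kPa = 37.8e-6 GPa
Step 2: Compute numerator: 0.0138 * P * a^4.
a^4 = 895^4 = 641641050625
numerator = 0.0138 * 37.8e-6 * 641641050625 = 3.347056e+05
Step 3: Compute denominator: E * t^3 = 160 * 9^3 = 116640
Step 4: w0 = numerator / denominator = 3.347056e+05 / 116640 = 2.8696 um


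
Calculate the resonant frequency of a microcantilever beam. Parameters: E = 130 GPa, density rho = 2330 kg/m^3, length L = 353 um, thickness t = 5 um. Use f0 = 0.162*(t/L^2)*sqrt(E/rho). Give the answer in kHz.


Step 1: Convert units to SI.
t_SI = 5e-6 m, L_SI = 353e-6 m
Step 2: Calculate sqrt(E/rho).
sqrt(130e9 / 2330) = 7469.54 m/s
Step 3: Compute f0.
f0 = 0.162 * 5e-6 / (353e-6)^2 * 7469.54 = 48554.5 Hz = 48.55 kHz


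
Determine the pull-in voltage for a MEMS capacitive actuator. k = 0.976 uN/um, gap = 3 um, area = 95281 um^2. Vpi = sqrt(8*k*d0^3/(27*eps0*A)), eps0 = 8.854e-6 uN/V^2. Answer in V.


Step 1: Compute numerator: 8 * k * d0^3 = 8 * 0.976 * 3^3 = 210.816
Step 2: Compute denominator: 27 * eps0 * A = 27 * 8.854e-6 * 95281 = 22.777685
Step 3: Vpi = sqrt(210.816 / 22.777685)
Vpi = 3.04 V


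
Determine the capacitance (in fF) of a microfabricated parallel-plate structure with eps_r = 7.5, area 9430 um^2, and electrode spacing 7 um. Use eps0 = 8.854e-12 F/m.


Step 1: Convert area to m^2: A = 9430e-12 m^2
Step 2: Convert gap to m: d = 7e-6 m
Step 3: C = eps0 * eps_r * A / d
C = 8.854e-12 * 7.5 * 9430e-12 / 7e-6
Step 4: Convert to fF (multiply by 1e15).
C = 89.46 fF


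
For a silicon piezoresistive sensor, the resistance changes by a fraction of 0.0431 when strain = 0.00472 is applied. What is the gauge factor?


Step 1: Identify values.
dR/R = 0.0431, strain = 0.00472
Step 2: GF = (dR/R) / strain = 0.0431 / 0.00472
GF = 9.1


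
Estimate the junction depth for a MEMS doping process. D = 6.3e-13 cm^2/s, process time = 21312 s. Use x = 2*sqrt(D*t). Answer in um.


Step 1: Compute D*t = 6.3e-13 * 21312 = 1.342656e-08 cm^2
Step 2: sqrt(D*t) = 1.15873e-04 cm
Step 3: x = 2 * 1.15873e-04 cm = 2.31746e-04 cm
Step 4: Convert to um (1 cm = 1e4 um): x = 2.317 um


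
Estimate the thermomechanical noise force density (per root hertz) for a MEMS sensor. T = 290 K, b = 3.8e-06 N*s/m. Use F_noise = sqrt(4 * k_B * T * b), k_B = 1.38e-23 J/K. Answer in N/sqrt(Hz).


Step 1: Compute 4 * k_B * T * b
= 4 * 1.38e-23 * 290 * 3.8e-06
= 6.0830e-26 N^2/Hz
Step 2: F_noise = sqrt(6.0830e-26)
F_noise = 2.47e-13 N/sqrt(Hz)


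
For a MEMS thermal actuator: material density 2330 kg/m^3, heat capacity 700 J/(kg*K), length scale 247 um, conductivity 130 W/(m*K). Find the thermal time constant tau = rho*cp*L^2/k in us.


Step 1: Convert L to m: L = 247e-6 m
Step 2: L^2 = (247e-6)^2 = 6.1009e-08 m^2
Step 3: tau = 2330 * 700 * 6.1009e-08 / 130 = 7.654283e-04 s
Step 4: Convert to microseconds (multiply by 1e6).
tau = 765.428 us


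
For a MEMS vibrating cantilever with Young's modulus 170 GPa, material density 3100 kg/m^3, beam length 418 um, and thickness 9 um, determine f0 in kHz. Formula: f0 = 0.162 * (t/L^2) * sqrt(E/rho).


Step 1: Convert units to SI.
t_SI = 9e-6 m, L_SI = 418e-6 m
Step 2: Calculate sqrt(E/rho).
sqrt(170e9 / 3100) = 7405.32 m/s
Step 3: Compute f0.
f0 = 0.162 * 9e-6 / (418e-6)^2 * 7405.32 = 61794.4 Hz = 61.79 kHz


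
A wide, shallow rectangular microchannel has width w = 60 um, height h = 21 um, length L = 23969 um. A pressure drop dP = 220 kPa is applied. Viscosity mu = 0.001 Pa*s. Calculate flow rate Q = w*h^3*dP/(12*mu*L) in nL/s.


Step 1: Convert all dimensions to SI (meters).
w = 60e-6 m, h = 21e-6 m, L = 23969e-6 m, dP = 220e3 Pa
Step 2: Q = w * h^3 * dP / (12 * mu * L)
Q = 60e-6 * (21e-6)^3 * 220e3 / (12 * 0.001 * 23969e-6) = 4.2501147e-10 m^3/s
Step 3: Convert Q from m^3/s to nL/s (1 m^3 = 1e12 nL, so multiply by 1e12).
Q = 425.011 nL/s


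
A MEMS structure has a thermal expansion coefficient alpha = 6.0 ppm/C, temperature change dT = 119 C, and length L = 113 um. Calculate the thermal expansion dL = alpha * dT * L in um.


Step 1: Convert CTE: alpha = 6.0 ppm/C = 6.0e-6 /C
Step 2: dL = 6.0e-6 * 119 * 113
dL = 0.0807 um


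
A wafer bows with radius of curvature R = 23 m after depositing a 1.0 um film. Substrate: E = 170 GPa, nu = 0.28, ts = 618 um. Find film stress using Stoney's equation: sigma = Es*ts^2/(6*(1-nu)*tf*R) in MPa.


Step 1: Compute numerator: Es * ts^2 = 170 * 618^2 = 64927080 (GPa*um^2)
Step 2: Compute denominator (R in um): 6*(1-nu)*tf*R = 6*0.72*1.0*23e6 = 99360000.0 (um^2)
Step 3: sigma (GPa) = 64927080 / 99360000.0 = 6.53453e-01 GPa
Step 4: Convert to MPa (x1000): sigma = 653.5 MPa


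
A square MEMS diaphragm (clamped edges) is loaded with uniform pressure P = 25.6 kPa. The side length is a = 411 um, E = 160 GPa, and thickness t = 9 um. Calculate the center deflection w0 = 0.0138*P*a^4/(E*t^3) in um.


Step 1: Convert pressure to compatible units (E is in GPa, so P in GPa).
P = 25.6 kPa = 25.6e-6 GPa
Step 2: Compute numerator: 0.0138 * P * a^4.
a^4 = 411^4 = 28534304241
numerator = 0.0138 * 25.6e-6 * 28534304241 = 1.0081e+04
Step 3: Compute denominator: E * t^3 = 160 * 9^3 = 116640
Step 4: w0 = numerator / denominator = 1.0081e+04 / 116640 = 0.0864 um


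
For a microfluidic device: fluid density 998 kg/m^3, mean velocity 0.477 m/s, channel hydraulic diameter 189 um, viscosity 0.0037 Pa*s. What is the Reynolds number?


Step 1: Convert Dh to meters: Dh = 189e-6 m
Step 2: Re = rho * v * Dh / mu
Re = 998 * 0.477 * 189e-6 / 0.0037
Re = 24.317


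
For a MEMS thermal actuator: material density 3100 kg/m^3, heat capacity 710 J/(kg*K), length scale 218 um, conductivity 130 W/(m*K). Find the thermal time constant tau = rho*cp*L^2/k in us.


Step 1: Convert L to m: L = 218e-6 m
Step 2: L^2 = (218e-6)^2 = 4.7524e-08 m^2
Step 3: tau = 3100 * 710 * 4.7524e-08 / 130 = 8.0461788e-04 s
Step 4: Convert to microseconds (multiply by 1e6).
tau = 804.618 us


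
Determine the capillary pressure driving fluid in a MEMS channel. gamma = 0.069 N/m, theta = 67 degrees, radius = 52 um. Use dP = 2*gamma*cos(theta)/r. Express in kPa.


Step 1: cos(67 deg) = 0.3907
Step 2: Convert r to m: r = 52e-6 m
Step 3: dP = 2 * 0.069 * 0.3907 / 52e-6 = 1036.9 Pa
Step 4: Convert Pa to kPa (divide by 1000).
dP = 1.04 kPa


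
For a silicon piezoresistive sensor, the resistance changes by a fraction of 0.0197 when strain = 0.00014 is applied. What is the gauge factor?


Step 1: Identify values.
dR/R = 0.0197, strain = 0.00014
Step 2: GF = (dR/R) / strain = 0.0197 / 0.00014
GF = 140.7


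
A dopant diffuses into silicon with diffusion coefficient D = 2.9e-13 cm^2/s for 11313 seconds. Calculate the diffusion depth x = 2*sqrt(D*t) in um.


Step 1: Compute D*t = 2.9e-13 * 11313 = 3.28077e-09 cm^2
Step 2: sqrt(D*t) = 5.7278e-05 cm
Step 3: x = 2 * 5.7278e-05 cm = 1.14556e-04 cm
Step 4: Convert to um (1 cm = 1e4 um): x = 1.146 um


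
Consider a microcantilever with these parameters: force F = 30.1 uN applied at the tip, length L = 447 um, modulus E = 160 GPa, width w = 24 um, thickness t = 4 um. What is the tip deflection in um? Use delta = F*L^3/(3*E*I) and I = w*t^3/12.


Step 1: Calculate the second moment of area.
I = w * t^3 / 12 = 24 * 4^3 / 12 = 128.0 um^4
Step 2: Convert E to consistent units (1 GPa = 1000 uN/um^2).
E = 160 GPa = 160000 uN/um^2
Step 3: Calculate tip deflection.
delta = F * L^3 / (3 * E * I)
delta = 30.1 * 447^3 / (3 * 160000 * 128.0)
delta = 43.756 um


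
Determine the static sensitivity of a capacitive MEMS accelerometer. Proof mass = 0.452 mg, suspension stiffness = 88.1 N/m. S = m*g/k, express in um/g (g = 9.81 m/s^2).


Step 1: Convert mass: m = 0.452 mg = 4.52e-07 kg
Step 2: S = m * g / k = 4.52e-07 * 9.81 / 88.1
Step 3: S = 5.03e-08 m/g
Step 4: Convert to um/g: S = 0.05 um/g


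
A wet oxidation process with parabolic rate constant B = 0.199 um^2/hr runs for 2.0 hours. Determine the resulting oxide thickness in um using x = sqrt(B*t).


Step 1: Compute B*t = 0.199 * 2.0 = 0.398
Step 2: x = sqrt(0.398)
x = 0.631 um


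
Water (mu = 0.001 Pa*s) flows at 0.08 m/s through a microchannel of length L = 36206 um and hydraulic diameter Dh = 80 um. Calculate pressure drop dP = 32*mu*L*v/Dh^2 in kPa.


Step 1: Convert to SI: L = 36206e-6 m, Dh = 80e-6 m
Step 2: dP = 32 * 0.001 * 36206e-6 * 0.08 / (80e-6)^2
Step 3: dP = 14482.40 Pa
Step 4: Convert to kPa: dP = 14.48 kPa


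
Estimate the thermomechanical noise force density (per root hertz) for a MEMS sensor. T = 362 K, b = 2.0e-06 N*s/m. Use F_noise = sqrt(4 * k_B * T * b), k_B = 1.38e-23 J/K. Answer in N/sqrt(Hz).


Step 1: Compute 4 * k_B * T * b
= 4 * 1.38e-23 * 362 * 2.0e-06
= 3.9965e-26 N^2/Hz
Step 2: F_noise = sqrt(3.9965e-26)
F_noise = 2.00e-13 N/sqrt(Hz)


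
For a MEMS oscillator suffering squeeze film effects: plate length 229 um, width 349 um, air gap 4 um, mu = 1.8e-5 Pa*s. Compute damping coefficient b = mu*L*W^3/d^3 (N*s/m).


Step 1: Convert to SI.
L = 229e-6 m, W = 349e-6 m, d = 4e-6 m
Step 2: W^3 = (349e-6)^3 = 4.25e-11 m^3
Step 3: d^3 = (4e-6)^3 = 6.40e-17 m^3
Step 4: b = 1.8e-5 * 229e-6 * 4.25e-11 / 6.40e-17
b = 2.74e-03 N*s/m


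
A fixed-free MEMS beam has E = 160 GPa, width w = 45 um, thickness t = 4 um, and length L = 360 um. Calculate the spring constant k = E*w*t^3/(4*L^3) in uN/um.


Step 1: Convert E to consistent units (1 GPa = 1000 uN/um^2).
E = 160 GPa = 160000 uN/um^2
Step 2: Compute t^3 = 4^3 = 64
Step 3: Compute L^3 = 360^3 = 46656000
Step 4: k = 160000 * 45 * 64 / (4 * 46656000)
k = 2.4691 uN/um


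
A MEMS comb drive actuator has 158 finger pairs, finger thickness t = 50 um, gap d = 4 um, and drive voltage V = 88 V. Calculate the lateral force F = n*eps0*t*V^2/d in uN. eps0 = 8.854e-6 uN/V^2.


Step 1: Parameters: n=158, eps0=8.854e-6 uN/V^2, t=50 um, V=88 V, d=4 um
Step 2: V^2 = 7744
Step 3: F = 158 * 8.854e-6 * 50 * 7744 / 4
F = 135.417 uN


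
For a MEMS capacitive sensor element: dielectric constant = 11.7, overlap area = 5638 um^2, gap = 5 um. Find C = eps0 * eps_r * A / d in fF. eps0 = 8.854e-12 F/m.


Step 1: Convert area to m^2: A = 5638e-12 m^2
Step 2: Convert gap to m: d = 5e-6 m
Step 3: C = eps0 * eps_r * A / d
C = 8.854e-12 * 11.7 * 5638e-12 / 5e-6
Step 4: Convert to fF (multiply by 1e15).
C = 116.81 fF


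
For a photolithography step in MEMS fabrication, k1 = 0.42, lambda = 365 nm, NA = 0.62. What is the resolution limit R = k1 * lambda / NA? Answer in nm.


Step 1: Identify values: k1 = 0.42, lambda = 365 nm, NA = 0.62
Step 2: R = k1 * lambda / NA
R = 0.42 * 365 / 0.62
R = 247.3 nm


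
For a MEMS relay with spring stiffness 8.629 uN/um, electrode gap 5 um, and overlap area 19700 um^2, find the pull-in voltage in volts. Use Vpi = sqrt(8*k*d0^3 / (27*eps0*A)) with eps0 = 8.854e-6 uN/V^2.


Step 1: Compute numerator: 8 * k * d0^3 = 8 * 8.629 * 5^3 = 8629.0
Step 2: Compute denominator: 27 * eps0 * A = 27 * 8.854e-6 * 19700 = 4.709443
Step 3: Vpi = sqrt(8629.0 / 4.709443)
Vpi = 42.81 V


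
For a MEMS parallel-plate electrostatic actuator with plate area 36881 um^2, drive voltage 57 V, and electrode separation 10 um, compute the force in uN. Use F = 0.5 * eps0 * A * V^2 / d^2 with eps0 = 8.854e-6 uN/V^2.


Step 1: Identify parameters.
eps0 = 8.854e-6 uN/V^2, A = 36881 um^2, V = 57 V, d = 10 um
Step 2: Compute V^2 = 57^2 = 3249
Step 3: Compute d^2 = 10^2 = 100
Step 4: F = 0.5 * 8.854e-6 * 36881 * 3249 / 100
F = 5.305 uN


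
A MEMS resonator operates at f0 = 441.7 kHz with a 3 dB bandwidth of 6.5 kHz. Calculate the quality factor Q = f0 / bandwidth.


Step 1: Q = f0 / bandwidth
Step 2: Q = 441.7 / 6.5
Q = 68.0


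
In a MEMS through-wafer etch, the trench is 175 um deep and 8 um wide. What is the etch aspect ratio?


Step 1: AR = depth / width
Step 2: AR = 175 / 8
AR = 21.9


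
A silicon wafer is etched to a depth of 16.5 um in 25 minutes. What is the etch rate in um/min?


Step 1: Etch rate = depth / time
Step 2: rate = 16.5 / 25
rate = 0.66 um/min


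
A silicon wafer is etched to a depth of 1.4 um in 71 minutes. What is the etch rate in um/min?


Step 1: Etch rate = depth / time
Step 2: rate = 1.4 / 71
rate = 0.02 um/min


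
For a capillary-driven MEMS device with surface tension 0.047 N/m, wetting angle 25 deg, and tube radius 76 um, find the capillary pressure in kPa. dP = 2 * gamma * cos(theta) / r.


Step 1: cos(25 deg) = 0.9063
Step 2: Convert r to m: r = 76e-6 m
Step 3: dP = 2 * 0.047 * 0.9063 / 76e-6 = 1121.0 Pa
Step 4: Convert Pa to kPa (divide by 1000).
dP = 1.12 kPa


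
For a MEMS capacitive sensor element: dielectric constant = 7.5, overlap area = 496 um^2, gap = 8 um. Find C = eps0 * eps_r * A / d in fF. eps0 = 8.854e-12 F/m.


Step 1: Convert area to m^2: A = 496e-12 m^2
Step 2: Convert gap to m: d = 8e-6 m
Step 3: C = eps0 * eps_r * A / d
C = 8.854e-12 * 7.5 * 496e-12 / 8e-6
Step 4: Convert to fF (multiply by 1e15).
C = 4.12 fF


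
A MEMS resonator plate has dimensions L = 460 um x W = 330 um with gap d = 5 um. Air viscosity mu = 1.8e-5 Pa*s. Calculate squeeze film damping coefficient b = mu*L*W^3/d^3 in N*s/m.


Step 1: Convert to SI.
L = 460e-6 m, W = 330e-6 m, d = 5e-6 m
Step 2: W^3 = (330e-6)^3 = 3.59e-11 m^3
Step 3: d^3 = (5e-6)^3 = 1.25e-16 m^3
Step 4: b = 1.8e-5 * 460e-6 * 3.59e-11 / 1.25e-16
b = 2.38e-03 N*s/m
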